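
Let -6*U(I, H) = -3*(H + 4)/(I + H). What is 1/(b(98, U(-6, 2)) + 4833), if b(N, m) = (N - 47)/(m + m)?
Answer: 1/4799 ≈ 0.00020838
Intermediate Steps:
U(I, H) = (4 + H)/(2*(H + I)) (U(I, H) = -(-1)*(H + 4)/(I + H)/2 = -(-1)*(4 + H)/(H + I)/2 = -(-1)*(4 + H)/(2*(H + I)) = (4 + H)/(2*(H + I)))
b(N, m) = (-47 + N)/(2*m) (b(N, m) = (-47 + N)/((2*m)) = (-47 + N)*(1/(2*m)) = (-47 + N)/(2*m))
1/(b(98, U(-6, 2)) + 4833) = 1/((-47 + 98)/(2*(((2 + (½)*2)/(2 - 6)))) + 4833) = 1/((½)*51/((2 + 1)/(-4)) + 4833) = 1/((½)*51/(-¼*3) + 4833) = 1/((½)*51/(-¾) + 4833) = 1/((½)*(-4/3)*51 + 4833) = 1/(-34 + 4833) = 1/4799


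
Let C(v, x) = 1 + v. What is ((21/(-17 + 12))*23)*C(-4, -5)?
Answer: 1449/5 ≈ 289.80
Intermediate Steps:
((21/(-17 + 12))*23)*C(-4, -5) = ((21/(-17 + 12))*23)*(1 - 4) = ((21/(-5))*23)*(-3) = ((21*(-1/5))*23)*(-3) = -21/5*23*(-3) = -483/5*(-3) = 1449/5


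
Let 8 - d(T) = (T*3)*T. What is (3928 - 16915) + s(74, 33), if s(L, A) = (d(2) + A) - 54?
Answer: -13012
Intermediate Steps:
d(T) = 8 - 3*T² (d(T) = 8 - T*3*T = 8 - 3*T*T = 8 - 3*T²)
s(L, A) = -58 + A (s(L, A) = ((8 - 3*2²) + A) - 54 = ((8 - 3*4) + A) - 54 = ((8 - 12) + A) - 54 = (-4 + A) - 54 = -58 + A)
(3928 - 16915) + s(74, 33) = (3928 - 16915) + (-58 + 33) = -12987 - 25 = -13012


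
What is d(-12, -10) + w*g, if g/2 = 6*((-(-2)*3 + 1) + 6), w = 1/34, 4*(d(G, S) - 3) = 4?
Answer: 146/17 ≈ 8.5882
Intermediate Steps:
d(G, S) = 4 (d(G, S) = 3 + (¼)*4 = 3 + 1 = 4)
w = 1/34 ≈ 0.029412
g = 156 (g = 2*(6*((-(-2)*3 + 1) + 6)) = 2*(6*((-1*(-6) + 1) + 6)) = 2*(6*((6 + 1) + 6)) = 2*(6*(7 + 6)) = 2*(6*13) = 2*78 = 156)
d(-12, -10) + w*g = 4 + (1/34)*156 = 4 + 78/17 = 146/17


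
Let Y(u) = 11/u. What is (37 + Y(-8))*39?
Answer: 11115/8 ≈ 1389.4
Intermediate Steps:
(37 + Y(-8))*39 = (37 + 11/(-8))*39 = (37 + 11*(-1/8))*39 = (37 - 11/8)*39 = (285/8)*39 = 11115/8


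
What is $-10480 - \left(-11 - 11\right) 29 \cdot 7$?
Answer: $-6014$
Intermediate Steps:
$-10480 - \left(-11 - 11\right) 29 \cdot 7 = -10480 - \left(-22\right) 29 \cdot 7 = -10480 - \left(-638\right) 7 = -10480 - -4466 = -10480 + 4466 = -6014$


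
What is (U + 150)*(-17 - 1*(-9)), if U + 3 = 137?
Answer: -2272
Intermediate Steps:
U = 134 (U = -3 + 137 = 134)
(U + 150)*(-17 - 1*(-9)) = (134 + 150)*(-17 - 1*(-9)) = 284*(-17 + 9) = 284*(-8) = -2272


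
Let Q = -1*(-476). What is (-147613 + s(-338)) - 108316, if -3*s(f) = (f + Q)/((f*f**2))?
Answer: -4941281602221/19307236 ≈ -2.5593e+5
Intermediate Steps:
Q = 476
s(f) = -(476 + f)/(3*f**3) (s(f) = -(f + 476)/(3*(f*f**2)) = -(476 + f)/(3*(f**3)) = -(476 + f)/(3*f**3))
(-147613 + s(-338)) - 108316 = (-147613 + (1/3)*(-476 - 1*(-338))/(-338)**3) - 108316 = (-147613 + (1/3)*(-1/38614472)*(-476 + 338)) - 108316 = (-147613 + (1/3)*(-1/38614472)*(-138)) - 108316 = (-147613 + 23/19307236) - 108316 = -2849999027645/19307236 - 108316 = -4941281602221/19307236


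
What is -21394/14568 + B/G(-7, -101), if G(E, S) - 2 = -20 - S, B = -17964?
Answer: -131737627/604572 ≈ -217.90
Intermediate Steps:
G(E, S) = -18 - S (G(E, S) = 2 + (-20 - S) = -18 - S)
-21394/14568 + B/G(-7, -101) = -21394/14568 - 17964/(-18 - 1*(-101)) = -21394*1/14568 - 17964/(-18 + 101) = -10697/7284 - 17964/83 = -131737627/604572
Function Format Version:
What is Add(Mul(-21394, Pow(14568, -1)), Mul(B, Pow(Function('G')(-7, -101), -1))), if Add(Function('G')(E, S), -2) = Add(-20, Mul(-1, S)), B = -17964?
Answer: Rational(-131737627, 604572) ≈ -217.90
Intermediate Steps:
Function('G')(E, S) = Add(-18, Mul(-1, S)) (Function('G')(E, S) = Add(2, Add(-20, Mul(-1, S))) = Add(-18, Mul(-1, S)))
Add(Mul(-21394, Pow(14568, -1)), Mul(B, Pow(Function('G')(-7, -101), -1))) = Add(Mul(-21394, Pow(14568, -1)), Mul(-17964, Pow(Add(-18, Mul(-1, -101)), -1))) = Add(Mul(-21394, Rational(1, 14568)), Mul(-17964, Pow(Add(-18, 101), -1))) = Add(Rational(-10697, 7284), Mul(-17964, Pow(83, -1))) = Add(Rational(-10697, 7284), Mul(-17964, Rational(1, 83))) = Add(Rational(-10697, 7284), Rational(-17964, 83)) = Rational(-131737627, 604572)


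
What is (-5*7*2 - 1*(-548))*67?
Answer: 32026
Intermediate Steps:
(-5*7*2 - 1*(-548))*67 = (-35*2 + 548)*67 = (-70 + 548)*67 = 478*67 = 32026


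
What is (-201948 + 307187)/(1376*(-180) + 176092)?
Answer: -105239/71588 ≈ -1.4701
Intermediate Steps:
(-201948 + 307187)/(1376*(-180) + 176092) = 105239/(-247680 + 176092) = 105239/(-71588) = 105239*(-1/71588) = -105239/71588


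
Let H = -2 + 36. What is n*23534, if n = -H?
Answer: -800156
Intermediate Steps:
H = 34
n = -34 (n = -1*34 = -34)
n*23534 = -34*23534 = -800156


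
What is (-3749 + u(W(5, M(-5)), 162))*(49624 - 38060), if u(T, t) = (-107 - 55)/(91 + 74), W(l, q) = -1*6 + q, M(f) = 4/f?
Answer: -2385063436/55 ≈ -4.3365e+7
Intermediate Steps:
W(l, q) = -6 + q
u(T, t) = -54/55 (u(T, t) = -162/165 = -162*1/165 = -54/55)
(-3749 + u(W(5, M(-5)), 162))*(49624 - 38060) = (-3749 - 54/55)*(49624 - 38060) = -206249/55*11564 = -2385063436/55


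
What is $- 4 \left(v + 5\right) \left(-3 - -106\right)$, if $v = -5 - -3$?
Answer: $-1236$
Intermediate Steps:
$v = -2$ ($v = -5 + 3 = -2$)
$- 4 \left(v + 5\right) \left(-3 - -106\right) = - 4 \left(-2 + 5\right) \left(-3 - -106\right) = \left(-4\right) 3 \left(-3 + 106\right) = \left(-12\right) 103 = -1236$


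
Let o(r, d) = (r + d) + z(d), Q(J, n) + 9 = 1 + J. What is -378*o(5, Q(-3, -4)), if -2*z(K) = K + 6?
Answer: 1323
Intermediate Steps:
z(K) = -3 - K/2 (z(K) = -(K + 6)/2 = -(6 + K)/2 = -3 - K/2)
Q(J, n) = -8 + J (Q(J, n) = -9 + (1 + J) = -8 + J)
o(r, d) = -3 + r + d/2 (o(r, d) = (r + d) + (-3 - d/2) = (d + r) + (-3 - d/2) = -3 + r + d/2)
-378*o(5, Q(-3, -4)) = -378*(-3 + 5 + (-8 - 3)/2) = -378*(-3 + 5 + (1/2)*(-11)) = -378*(-3 + 5 - 11/2) = -378*(-7/2) = 1323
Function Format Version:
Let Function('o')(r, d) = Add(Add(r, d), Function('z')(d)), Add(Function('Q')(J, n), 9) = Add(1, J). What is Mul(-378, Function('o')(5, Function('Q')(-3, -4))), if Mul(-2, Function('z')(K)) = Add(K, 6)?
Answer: 1323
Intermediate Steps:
Function('z')(K) = Add(-3, Mul(Rational(-1, 2), K)) (Function('z')(K) = Mul(Rational(-1, 2), Add(K, 6)) = Mul(Rational(-1, 2), Add(6, K)) = Add(-3, Mul(Rational(-1, 2), K)))
Function('Q')(J, n) = Add(-8, J) (Function('Q')(J, n) = Add(-9, Add(1, J)) = Add(-8, J))
Function('o')(r, d) = Add(-3, r, Mul(Rational(1, 2), d)) (Function('o')(r, d) = Add(Add(r, d), Add(-3, Mul(Rational(-1, 2), d))) = Add(Add(d, r), Add(-3, Mul(Rational(-1, 2), d))) = Add(-3, r, Mul(Rational(1, 2), d)))
Mul(-378, Function('o')(5, Function('Q')(-3, -4))) = Mul(-378, Add(-3, 5, Mul(Rational(1, 2), Add(-8, -3)))) = Mul(-378, Add(-3, 5, Mul(Rational(1, 2), -11))) = Mul(-378, Add(-3, 5, Rational(-11, 2))) = Mul(-378, Rational(-7, 2)) = 1323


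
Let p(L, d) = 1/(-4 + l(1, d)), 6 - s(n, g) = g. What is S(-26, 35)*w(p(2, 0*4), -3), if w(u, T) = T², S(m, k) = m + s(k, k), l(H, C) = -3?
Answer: -495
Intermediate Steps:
s(n, g) = 6 - g
S(m, k) = 6 + m - k (S(m, k) = m + (6 - k) = 6 + m - k)
p(L, d) = -⅐ (p(L, d) = 1/(-4 - 3) = 1/(-7) = -⅐)
S(-26, 35)*w(p(2, 0*4), -3) = (6 - 26 - 1*35)*(-3)² = (6 - 26 - 35)*9 = -55*9 = -495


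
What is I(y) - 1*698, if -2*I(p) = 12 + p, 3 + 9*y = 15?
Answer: -2114/3 ≈ -704.67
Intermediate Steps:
y = 4/3 (y = -⅓ + (⅑)*15 = -⅓ + 5/3 = 4/3 ≈ 1.3333)
I(p) = -6 - p/2 (I(p) = -(12 + p)/2 = -6 - p/2)
I(y) - 1*698 = (-6 - ½*4/3) - 1*698 = (-6 - ⅔) - 698 = -20/3 - 698 = -2114/3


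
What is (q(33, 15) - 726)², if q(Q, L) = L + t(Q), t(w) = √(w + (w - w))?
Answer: (711 - √33)² ≈ 4.9739e+5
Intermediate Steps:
t(w) = √w (t(w) = √(w + 0) = √w)
q(Q, L) = L + √Q
(q(33, 15) - 726)² = ((15 + √33) - 726)² = (-711 + √33)²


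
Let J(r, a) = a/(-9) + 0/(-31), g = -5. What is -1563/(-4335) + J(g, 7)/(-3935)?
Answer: 3692266/10234935 ≈ 0.36075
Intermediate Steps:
J(r, a) = -a/9 (J(r, a) = a*(-1/9) + 0*(-1/31) = -a/9 + 0 = -a/9)
-1563/(-4335) + J(g, 7)/(-3935) = -1563/(-4335) - 1/9*7/(-3935) = -1563*(-1/4335) - 7/9*(-1/3935) = 521/1445 + 7/35415 = 3692266/10234935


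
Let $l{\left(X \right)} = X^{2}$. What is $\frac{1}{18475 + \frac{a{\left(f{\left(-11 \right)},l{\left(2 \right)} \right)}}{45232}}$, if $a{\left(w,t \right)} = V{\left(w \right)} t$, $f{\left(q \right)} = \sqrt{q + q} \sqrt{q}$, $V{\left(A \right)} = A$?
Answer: $\frac{9762042200}{180353729644999} + \frac{514 \sqrt{2}}{180353729644999} \approx 5.4127 \cdot 10^{-5}$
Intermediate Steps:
$f{\left(q \right)} = q \sqrt{2}$ ($f{\left(q \right)} = \sqrt{2 q} \sqrt{q} = \sqrt{2} \sqrt{q} \sqrt{q} = q \sqrt{2}$)
$a{\left(w,t \right)} = t w$ ($a{\left(w,t \right)} = w t = t w$)
$\frac{1}{18475 + \frac{a{\left(f{\left(-11 \right)},l{\left(2 \right)} \right)}}{45232}} = \frac{1}{18475 + \frac{2^{2} \left(- 11 \sqrt{2}\right)}{45232}} = \frac{1}{18475 + 4 \left(- 11 \sqrt{2}\right) \frac{1}{45232}} = \frac{1}{18475 + - 44 \sqrt{2} \cdot \frac{1}{45232}} = \frac{1}{18475 - \frac{\sqrt{2}}{1028}}$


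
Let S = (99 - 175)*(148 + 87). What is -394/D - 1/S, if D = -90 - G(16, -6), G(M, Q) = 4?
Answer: 74861/17860 ≈ 4.1915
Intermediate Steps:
S = -17860 (S = -76*235 = -17860)
D = -94 (D = -90 - 1*4 = -90 - 4 = -94)
-394/D - 1/S = -394/(-94) - 1/(-17860) = -394*(-1/94) - 1*(-1/17860) = 197/47 + 1/17860 = 74861/17860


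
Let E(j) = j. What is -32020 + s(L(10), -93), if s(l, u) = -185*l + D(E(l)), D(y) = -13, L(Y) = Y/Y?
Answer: -32218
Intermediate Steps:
L(Y) = 1
s(l, u) = -13 - 185*l (s(l, u) = -185*l - 13 = -13 - 185*l)
-32020 + s(L(10), -93) = -32020 + (-13 - 185*1) = -32020 + (-13 - 185) = -32020 - 198 = -32218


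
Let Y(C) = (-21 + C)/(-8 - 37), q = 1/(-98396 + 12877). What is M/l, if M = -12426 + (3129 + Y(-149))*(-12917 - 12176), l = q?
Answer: 60514011419911/9 ≈ 6.7238e+12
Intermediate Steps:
q = -1/85519 (q = 1/(-85519) = -1/85519 ≈ -1.1693e-5)
l = -1/85519 ≈ -1.1693e-5
Y(C) = 7/15 - C/45 (Y(C) = (-21 + C)/(-45) = (-21 + C)*(-1/45) = 7/15 - C/45)
M = -707608969/9 (M = -12426 + (3129 + (7/15 - 1/45*(-149)))*(-12917 - 12176) = -12426 + (3129 + (7/15 + 149/45))*(-25093) = -12426 + (3129 + 34/9)*(-25093) = -12426 + (28195/9)*(-25093) = -12426 - 707497135/9 = -707608969/9 ≈ -7.8623e+7)
M/l = -707608969/(9*(-1/85519)) = -707608969/9*(-85519) = 60514011419911/9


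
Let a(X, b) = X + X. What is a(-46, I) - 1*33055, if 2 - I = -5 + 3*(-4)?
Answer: -33147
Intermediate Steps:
I = 19 (I = 2 - (-5 + 3*(-4)) = 2 - (-5 - 12) = 2 - 1*(-17) = 2 + 17 = 19)
a(X, b) = 2*X
a(-46, I) - 1*33055 = 2*(-46) - 1*33055 = -92 - 33055 = -33147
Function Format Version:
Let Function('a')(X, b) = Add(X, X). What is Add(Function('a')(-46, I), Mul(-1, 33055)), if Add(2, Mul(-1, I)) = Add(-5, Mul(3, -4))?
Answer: -33147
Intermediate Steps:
I = 19 (I = Add(2, Mul(-1, Add(-5, Mul(3, -4)))) = Add(2, Mul(-1, Add(-5, -12))) = Add(2, Mul(-1, -17)) = Add(2, 17) = 19)
Function('a')(X, b) = Mul(2, X)
Add(Function('a')(-46, I), Mul(-1, 33055)) = Add(Mul(2, -46), Mul(-1, 33055)) = Add(-92, -33055) = -33147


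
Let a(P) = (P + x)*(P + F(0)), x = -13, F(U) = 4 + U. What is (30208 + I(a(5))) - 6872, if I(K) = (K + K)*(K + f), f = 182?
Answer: 7496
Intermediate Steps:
a(P) = (-13 + P)*(4 + P) (a(P) = (P - 13)*(P + (4 + 0)) = (-13 + P)*(P + 4) = (-13 + P)*(4 + P))
I(K) = 2*K*(182 + K) (I(K) = (K + K)*(K + 182) = (2*K)*(182 + K) = 2*K*(182 + K))
(30208 + I(a(5))) - 6872 = (30208 + 2*(-52 + 5² - 9*5)*(182 + (-52 + 5² - 9*5))) - 6872 = (30208 + 2*(-52 + 25 - 45)*(182 + (-52 + 25 - 45))) - 6872 = (30208 + 2*(-72)*(182 - 72)) - 6872 = (30208 + 2*(-72)*110) - 6872 = (30208 - 15840) - 6872 = 14368 - 6872 = 7496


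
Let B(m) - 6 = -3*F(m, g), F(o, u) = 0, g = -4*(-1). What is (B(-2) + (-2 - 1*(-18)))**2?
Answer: 484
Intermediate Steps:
g = 4
B(m) = 6 (B(m) = 6 - 3*0 = 6 + 0 = 6)
(B(-2) + (-2 - 1*(-18)))**2 = (6 + (-2 - 1*(-18)))**2 = (6 + (-2 + 18))**2 = (6 + 16)**2 = 22**2 = 484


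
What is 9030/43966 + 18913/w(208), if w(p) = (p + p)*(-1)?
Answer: -2449031/54112 ≈ -45.259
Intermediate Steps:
w(p) = -2*p (w(p) = (2*p)*(-1) = -2*p)
9030/43966 + 18913/w(208) = 9030/43966 + 18913/((-2*208)) = 9030*(1/43966) + 18913/(-416) = 4515/21983 + 18913*(-1/416) = 4515/21983 - 18913/416 = -2449031/54112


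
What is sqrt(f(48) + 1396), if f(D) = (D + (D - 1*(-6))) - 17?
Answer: sqrt(1481) ≈ 38.484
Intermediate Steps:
f(D) = -11 + 2*D (f(D) = (D + (D + 6)) - 17 = (D + (6 + D)) - 17 = (6 + 2*D) - 17 = -11 + 2*D)
sqrt(f(48) + 1396) = sqrt((-11 + 2*48) + 1396) = sqrt((-11 + 96) + 1396) = sqrt(85 + 1396) = sqrt(1481)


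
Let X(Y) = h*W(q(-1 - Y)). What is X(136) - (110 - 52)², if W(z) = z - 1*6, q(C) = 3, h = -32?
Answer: -3268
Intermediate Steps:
W(z) = -6 + z (W(z) = z - 6 = -6 + z)
X(Y) = 96 (X(Y) = -32*(-6 + 3) = -32*(-3) = 96)
X(136) - (110 - 52)² = 96 - (110 - 52)² = 96 - 1*58² = 96 - 1*3364 = 96 - 3364 = -3268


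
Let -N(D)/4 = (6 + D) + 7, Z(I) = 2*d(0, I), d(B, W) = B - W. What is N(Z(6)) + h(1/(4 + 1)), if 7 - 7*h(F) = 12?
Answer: -33/7 ≈ -4.7143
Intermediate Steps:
Z(I) = -2*I (Z(I) = 2*(0 - I) = 2*(-I) = -2*I)
N(D) = -52 - 4*D (N(D) = -4*((6 + D) + 7) = -4*(13 + D) = -52 - 4*D)
h(F) = -5/7 (h(F) = 1 - 1/7*12 = 1 - 12/7 = -5/7)
N(Z(6)) + h(1/(4 + 1)) = (-52 - (-8)*6) - 5/7 = (-52 - 4*(-12)) - 5/7 = (-52 + 48) - 5/7 = -4 - 5/7 = -33/7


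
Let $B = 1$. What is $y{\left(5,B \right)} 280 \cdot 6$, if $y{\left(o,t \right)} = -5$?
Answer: $-8400$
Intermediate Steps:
$y{\left(5,B \right)} 280 \cdot 6 = - 5 \cdot 280 \cdot 6 = \left(-5\right) 1680 = -8400$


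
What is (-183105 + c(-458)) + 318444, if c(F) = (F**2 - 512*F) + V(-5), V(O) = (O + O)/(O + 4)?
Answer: 579609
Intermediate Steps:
V(O) = 2*O/(4 + O) (V(O) = (2*O)/(4 + O) = 2*O/(4 + O))
c(F) = 10 + F**2 - 512*F (c(F) = (F**2 - 512*F) + 2*(-5)/(4 - 5) = (F**2 - 512*F) + 2*(-5)/(-1) = (F**2 - 512*F) + 2*(-5)*(-1) = (F**2 - 512*F) + 10 = 10 + F**2 - 512*F)
(-183105 + c(-458)) + 318444 = (-183105 + (10 + (-458)**2 - 512*(-458))) + 318444 = (-183105 + (10 + 209764 + 234496)) + 318444 = (-183105 + 444270) + 318444 = 261165 + 318444 = 579609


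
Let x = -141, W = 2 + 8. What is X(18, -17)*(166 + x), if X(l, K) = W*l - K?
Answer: 4925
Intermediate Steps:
W = 10
X(l, K) = -K + 10*l (X(l, K) = 10*l - K = -K + 10*l)
X(18, -17)*(166 + x) = (-1*(-17) + 10*18)*(166 - 141) = (17 + 180)*25 = 197*25 = 4925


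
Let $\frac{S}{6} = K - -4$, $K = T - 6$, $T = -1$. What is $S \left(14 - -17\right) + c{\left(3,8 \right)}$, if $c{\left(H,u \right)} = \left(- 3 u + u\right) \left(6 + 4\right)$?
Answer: $-718$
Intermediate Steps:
$K = -7$ ($K = -1 - 6 = -7$)
$S = -18$ ($S = 6 \left(-7 - -4\right) = 6 \left(-7 + 4\right) = 6 \left(-3\right) = -18$)
$c{\left(H,u \right)} = - 20 u$ ($c{\left(H,u \right)} = - 2 u 10 = - 20 u$)
$S \left(14 - -17\right) + c{\left(3,8 \right)} = - 18 \left(14 - -17\right) - 160 = - 18 \left(14 + 17\right) - 160 = \left(-18\right) 31 - 160 = -558 - 160 = -718$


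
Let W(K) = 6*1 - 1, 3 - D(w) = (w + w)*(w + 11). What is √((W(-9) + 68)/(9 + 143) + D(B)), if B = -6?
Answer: √366662/76 ≈ 7.9675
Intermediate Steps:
D(w) = 3 - 2*w*(11 + w) (D(w) = 3 - (w + w)*(w + 11) = 3 - 2*w*(11 + w))
W(K) = 5 (W(K) = 6 - 1 = 5)
√((W(-9) + 68)/(9 + 143) + D(B)) = √((5 + 68)/(9 + 143) + (3 - 22*(-6) - 2*(-6)²)) = √(73/152 + (3 + 132 - 2*36)) = √(73*(1/152) + (3 + 132 - 72)) = √(73/152 + 63) = √(9649/152) = √366662/76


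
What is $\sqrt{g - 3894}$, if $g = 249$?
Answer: $27 i \sqrt{5} \approx 60.374 i$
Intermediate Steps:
$\sqrt{g - 3894} = \sqrt{249 - 3894} = \sqrt{-3645} = 27 i \sqrt{5}$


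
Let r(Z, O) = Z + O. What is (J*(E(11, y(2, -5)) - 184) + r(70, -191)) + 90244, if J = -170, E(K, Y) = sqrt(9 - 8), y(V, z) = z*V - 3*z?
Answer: 121233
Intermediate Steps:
y(V, z) = -3*z + V*z (y(V, z) = V*z - 3*z = -3*z + V*z)
r(Z, O) = O + Z
E(K, Y) = 1 (E(K, Y) = sqrt(1) = 1)
(J*(E(11, y(2, -5)) - 184) + r(70, -191)) + 90244 = (-170*(1 - 184) + (-191 + 70)) + 90244 = (-170*(-183) - 121) + 90244 = (31110 - 121) + 90244 = 30989 + 90244 = 121233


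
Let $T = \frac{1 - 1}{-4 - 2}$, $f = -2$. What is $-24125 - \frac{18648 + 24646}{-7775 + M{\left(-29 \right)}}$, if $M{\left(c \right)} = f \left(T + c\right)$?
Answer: $- \frac{186129331}{7717} \approx -24119.0$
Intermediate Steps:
$T = 0$ ($T = \frac{0}{-6} = 0 \left(- \frac{1}{6}\right) = 0$)
$M{\left(c \right)} = - 2 c$ ($M{\left(c \right)} = - 2 \left(0 + c\right) = - 2 c$)
$-24125 - \frac{18648 + 24646}{-7775 + M{\left(-29 \right)}} = -24125 - \frac{18648 + 24646}{-7775 - -58} = -24125 - \frac{43294}{-7775 + 58} = -24125 - \frac{43294}{-7717} = -24125 - 43294 \left(- \frac{1}{7717}\right) = -24125 - - \frac{43294}{7717} = -24125 + \frac{43294}{7717} = - \frac{186129331}{7717}$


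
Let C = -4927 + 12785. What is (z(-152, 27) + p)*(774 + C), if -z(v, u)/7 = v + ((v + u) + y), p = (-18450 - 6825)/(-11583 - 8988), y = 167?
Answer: 45648735080/6857 ≈ 6.6572e+6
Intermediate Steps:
C = 7858
p = 8425/6857 (p = -25275/(-20571) = -25275*(-1/20571) = 8425/6857 ≈ 1.2287)
z(v, u) = -1169 - 14*v - 7*u (z(v, u) = -7*(v + ((v + u) + 167)) = -7*(v + ((u + v) + 167)) = -7*(v + (167 + u + v)) = -7*(167 + u + 2*v) = -1169 - 14*v - 7*u)
(z(-152, 27) + p)*(774 + C) = ((-1169 - 14*(-152) - 7*27) + 8425/6857)*(774 + 7858) = ((-1169 + 2128 - 189) + 8425/6857)*8632 = (770 + 8425/6857)*8632 = (5288315/6857)*8632 = 45648735080/6857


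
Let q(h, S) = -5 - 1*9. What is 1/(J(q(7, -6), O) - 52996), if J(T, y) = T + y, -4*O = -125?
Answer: -4/211915 ≈ -1.8875e-5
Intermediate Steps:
q(h, S) = -14 (q(h, S) = -5 - 9 = -14)
O = 125/4 (O = -¼*(-125) = 125/4 ≈ 31.250)
1/(J(q(7, -6), O) - 52996) = 1/((-14 + 125/4) - 52996) = 1/(69/4 - 52996) = 1/(-211915/4) = -4/211915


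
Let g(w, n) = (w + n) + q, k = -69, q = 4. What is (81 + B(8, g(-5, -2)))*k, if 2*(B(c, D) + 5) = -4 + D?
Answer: -10005/2 ≈ -5002.5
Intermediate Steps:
g(w, n) = 4 + n + w (g(w, n) = (w + n) + 4 = (n + w) + 4 = 4 + n + w)
B(c, D) = -7 + D/2 (B(c, D) = -5 + (-4 + D)/2 = -5 + (-2 + D/2) = -7 + D/2)
(81 + B(8, g(-5, -2)))*k = (81 + (-7 + (4 - 2 - 5)/2))*(-69) = (81 + (-7 + (1/2)*(-3)))*(-69) = (81 + (-7 - 3/2))*(-69) = (81 - 17/2)*(-69) = (145/2)*(-69) = -10005/2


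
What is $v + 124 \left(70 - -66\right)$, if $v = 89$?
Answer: $16953$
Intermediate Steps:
$v + 124 \left(70 - -66\right) = 89 + 124 \left(70 - -66\right) = 89 + 124 \left(70 + 66\right) = 89 + 124 \cdot 136 = 89 + 16864 = 16953$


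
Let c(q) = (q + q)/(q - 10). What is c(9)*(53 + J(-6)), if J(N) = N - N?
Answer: -954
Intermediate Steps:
J(N) = 0
c(q) = 2*q/(-10 + q) (c(q) = (2*q)/(-10 + q) = 2*q/(-10 + q))
c(9)*(53 + J(-6)) = (2*9/(-10 + 9))*(53 + 0) = (2*9/(-1))*53 = (2*9*(-1))*53 = -18*53 = -954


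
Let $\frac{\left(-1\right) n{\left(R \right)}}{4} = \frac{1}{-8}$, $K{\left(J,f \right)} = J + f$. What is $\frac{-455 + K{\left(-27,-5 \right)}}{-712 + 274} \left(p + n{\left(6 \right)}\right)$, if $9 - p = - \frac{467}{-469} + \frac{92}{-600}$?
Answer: $\frac{148306597}{15406650} \approx 9.6261$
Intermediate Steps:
$n{\left(R \right)} = \frac{1}{2}$ ($n{\left(R \right)} = - \frac{4}{-8} = \left(-4\right) \left(- \frac{1}{8}\right) = \frac{1}{2}$)
$p = \frac{573887}{70350}$ ($p = 9 - \left(- \frac{467}{-469} + \frac{92}{-600}\right) = 9 - \left(\left(-467\right) \left(- \frac{1}{469}\right) + 92 \left(- \frac{1}{600}\right)\right) = 9 - \left(\frac{467}{469} - \frac{23}{150}\right) = 9 - \frac{59263}{70350} = \frac{573887}{70350} \approx 8.1576$)
$\frac{-455 + K{\left(-27,-5 \right)}}{-712 + 274} \left(p + n{\left(6 \right)}\right) = \frac{-455 - 32}{-712 + 274} \left(\frac{573887}{70350} + \frac{1}{2}\right) = \frac{-455 - 32}{-438} \cdot \frac{304531}{35175} = \left(-487\right) \left(- \frac{1}{438}\right) \frac{304531}{35175} = \frac{487}{438} \cdot \frac{304531}{35175} = \frac{148306597}{15406650}$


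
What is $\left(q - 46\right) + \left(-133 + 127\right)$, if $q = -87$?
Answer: $-139$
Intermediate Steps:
$\left(q - 46\right) + \left(-133 + 127\right) = \left(-87 - 46\right) + \left(-133 + 127\right) = \left(-87 - 46\right) - 6 = -133 - 6 = -139$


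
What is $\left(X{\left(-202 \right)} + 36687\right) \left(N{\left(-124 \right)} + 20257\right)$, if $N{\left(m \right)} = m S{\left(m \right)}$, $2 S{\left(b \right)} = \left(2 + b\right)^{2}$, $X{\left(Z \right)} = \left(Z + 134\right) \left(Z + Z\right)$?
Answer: $-57906769609$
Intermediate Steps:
$X{\left(Z \right)} = 2 Z \left(134 + Z\right)$ ($X{\left(Z \right)} = \left(134 + Z\right) 2 Z = 2 Z \left(134 + Z\right)$)
$S{\left(b \right)} = \frac{\left(2 + b\right)^{2}}{2}$
$N{\left(m \right)} = \frac{m \left(2 + m\right)^{2}}{2}$ ($N{\left(m \right)} = m \frac{\left(2 + m\right)^{2}}{2} = \frac{m \left(2 + m\right)^{2}}{2}$)
$\left(X{\left(-202 \right)} + 36687\right) \left(N{\left(-124 \right)} + 20257\right) = \left(2 \left(-202\right) \left(134 - 202\right) + 36687\right) \left(\frac{1}{2} \left(-124\right) \left(2 - 124\right)^{2} + 20257\right) = \left(2 \left(-202\right) \left(-68\right) + 36687\right) \left(\frac{1}{2} \left(-124\right) \left(-122\right)^{2} + 20257\right) = \left(27472 + 36687\right) \left(\frac{1}{2} \left(-124\right) 14884 + 20257\right) = 64159 \left(-922808 + 20257\right) = 64159 \left(-902551\right) = -57906769609$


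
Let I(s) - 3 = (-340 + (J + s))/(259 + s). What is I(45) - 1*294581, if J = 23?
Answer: -5596999/19 ≈ -2.9458e+5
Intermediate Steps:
I(s) = 3 + (-317 + s)/(259 + s) (I(s) = 3 + (-340 + (23 + s))/(259 + s) = 3 + (-317 + s)/(259 + s))
I(45) - 1*294581 = 4*(115 + 45)/(259 + 45) - 1*294581 = 4*160/304 - 294581 = 4*(1/304)*160 - 294581 = 40/19 - 294581 = -5596999/19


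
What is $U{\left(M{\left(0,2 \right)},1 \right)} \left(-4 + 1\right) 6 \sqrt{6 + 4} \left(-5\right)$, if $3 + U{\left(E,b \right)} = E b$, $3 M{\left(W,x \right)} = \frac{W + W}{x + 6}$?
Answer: $- 270 \sqrt{10} \approx -853.81$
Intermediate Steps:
$M{\left(W,x \right)} = \frac{2 W}{3 \left(6 + x\right)}$ ($M{\left(W,x \right)} = \frac{\left(W + W\right) \frac{1}{x + 6}}{3} = \frac{2 W \frac{1}{6 + x}}{3} = \frac{2 W}{3 \left(6 + x\right)}$)
$U{\left(E,b \right)} = -3 + E b$
$U{\left(M{\left(0,2 \right)},1 \right)} \left(-4 + 1\right) 6 \sqrt{6 + 4} \left(-5\right) = \left(-3 + \frac{2}{3} \cdot 0 \frac{1}{6 + 2} \cdot 1\right) \left(-4 + 1\right) 6 \sqrt{6 + 4} \left(-5\right) = \left(-3 + \frac{2}{3} \cdot 0 \cdot \frac{1}{8} \cdot 1\right) \left(-3\right) 6 \sqrt{10} \left(-5\right) = \left(-3 + \frac{2}{3} \cdot 0 \cdot \frac{1}{8} \cdot 1\right) \left(- 18 \sqrt{10}\right) \left(-5\right) = \left(-3 + 0 \cdot 1\right) \left(- 18 \sqrt{10}\right) \left(-5\right) = \left(-3 + 0\right) \left(- 18 \sqrt{10}\right) \left(-5\right) = - 3 \left(- 18 \sqrt{10}\right) \left(-5\right) = 54 \sqrt{10} \left(-5\right) = - 270 \sqrt{10}$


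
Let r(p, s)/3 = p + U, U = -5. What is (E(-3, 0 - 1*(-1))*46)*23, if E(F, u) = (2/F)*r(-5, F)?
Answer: 21160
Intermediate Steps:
r(p, s) = -15 + 3*p (r(p, s) = 3*(p - 5) = 3*(-5 + p) = -15 + 3*p)
E(F, u) = -60/F (E(F, u) = (2/F)*(-15 + 3*(-5)) = (2/F)*(-15 - 15) = (2/F)*(-30) = -60/F)
(E(-3, 0 - 1*(-1))*46)*23 = (-60/(-3)*46)*23 = (-60*(-1/3)*46)*23 = (20*46)*23 = 920*23 = 21160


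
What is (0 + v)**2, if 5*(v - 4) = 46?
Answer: 4356/25 ≈ 174.24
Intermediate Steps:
v = 66/5 (v = 4 + (1/5)*46 = 4 + 46/5 = 66/5 ≈ 13.200)
(0 + v)**2 = (0 + 66/5)**2 = (66/5)**2 = 4356/25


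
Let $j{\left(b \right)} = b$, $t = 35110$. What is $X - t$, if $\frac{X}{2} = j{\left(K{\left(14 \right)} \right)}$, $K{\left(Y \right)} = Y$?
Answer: $-35082$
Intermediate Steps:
$X = 28$ ($X = 2 \cdot 14 = 28$)
$X - t = 28 - 35110 = -35082$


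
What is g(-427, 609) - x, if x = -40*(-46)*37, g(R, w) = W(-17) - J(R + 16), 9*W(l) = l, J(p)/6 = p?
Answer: -590543/9 ≈ -65616.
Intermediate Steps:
J(p) = 6*p
W(l) = l/9
g(R, w) = -881/9 - 6*R (g(R, w) = (1/9)*(-17) - 6*(R + 16) = -17/9 - 6*(16 + R) = -17/9 - (96 + 6*R) = -17/9 + (-96 - 6*R) = -881/9 - 6*R)
x = 68080 (x = 1840*37 = 68080)
g(-427, 609) - x = (-881/9 - 6*(-427)) - 1*68080 = (-881/9 + 2562) - 68080 = 22177/9 - 68080 = -590543/9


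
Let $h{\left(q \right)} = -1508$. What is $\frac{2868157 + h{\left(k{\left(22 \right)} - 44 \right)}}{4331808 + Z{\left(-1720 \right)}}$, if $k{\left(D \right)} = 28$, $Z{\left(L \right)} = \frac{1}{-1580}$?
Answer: $\frac{4529305420}{6844256639} \approx 0.66177$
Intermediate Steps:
$Z{\left(L \right)} = - \frac{1}{1580}$
$\frac{2868157 + h{\left(k{\left(22 \right)} - 44 \right)}}{4331808 + Z{\left(-1720 \right)}} = \frac{2868157 - 1508}{4331808 - \frac{1}{1580}} = \frac{2866649}{\frac{6844256639}{1580}} = 2866649 \cdot \frac{1580}{6844256639} = \frac{4529305420}{6844256639}$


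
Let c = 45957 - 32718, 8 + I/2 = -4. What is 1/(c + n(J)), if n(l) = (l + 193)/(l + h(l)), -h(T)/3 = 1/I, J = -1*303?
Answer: 2423/32078977 ≈ 7.5532e-5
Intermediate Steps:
I = -24 (I = -16 + 2*(-4) = -16 - 8 = -24)
J = -303
h(T) = 1/8 (h(T) = -3/(-24) = -3*(-1/24) = 1/8)
n(l) = (193 + l)/(1/8 + l) (n(l) = (l + 193)/(l + 1/8) = (193 + l)/(1/8 + l))
c = 13239
1/(c + n(J)) = 1/(13239 + 8*(193 - 303)/(1 + 8*(-303))) = 1/(13239 + 8*(-110)/(1 - 2424)) = 1/(13239 + 8*(-110)/(-2423)) = 1/(13239 + 8*(-1/2423)*(-110)) = 1/(13239 + 880/2423) = 1/(32078977/2423) = 2423/32078977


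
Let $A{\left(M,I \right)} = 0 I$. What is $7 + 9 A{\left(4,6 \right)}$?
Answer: $7$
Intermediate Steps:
$A{\left(M,I \right)} = 0$
$7 + 9 A{\left(4,6 \right)} = 7 + 9 \cdot 0 = 7 + 0 = 7$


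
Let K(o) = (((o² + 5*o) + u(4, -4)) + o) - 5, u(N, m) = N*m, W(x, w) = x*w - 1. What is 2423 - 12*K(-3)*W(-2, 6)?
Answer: -2257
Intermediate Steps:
W(x, w) = -1 + w*x (W(x, w) = w*x - 1 = -1 + w*x)
K(o) = -21 + o² + 6*o (K(o) = (((o² + 5*o) + 4*(-4)) + o) - 5 = (((o² + 5*o) - 16) + o) - 5 = ((-16 + o² + 5*o) + o) - 5 = (-16 + o² + 6*o) - 5 = -21 + o² + 6*o)
2423 - 12*K(-3)*W(-2, 6) = 2423 - 12*(-21 + (-3)² + 6*(-3))*(-1 + 6*(-2)) = 2423 - 12*(-21 + 9 - 18)*(-1 - 12) = 2423 - 12*(-30)*(-13) = 2423 - (-360)*(-13) = 2423 - 1*4680 = 2423 - 4680 = -2257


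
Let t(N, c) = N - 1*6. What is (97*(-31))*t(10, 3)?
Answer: -12028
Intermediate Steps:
t(N, c) = -6 + N (t(N, c) = N - 6 = -6 + N)
(97*(-31))*t(10, 3) = (97*(-31))*(-6 + 10) = -3007*4 = -12028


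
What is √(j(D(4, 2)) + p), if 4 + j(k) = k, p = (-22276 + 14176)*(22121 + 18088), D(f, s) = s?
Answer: I*√325692902 ≈ 18047.0*I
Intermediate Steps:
p = -325692900 (p = -8100*40209 = -325692900)
j(k) = -4 + k
√(j(D(4, 2)) + p) = √((-4 + 2) - 325692900) = √(-2 - 325692900) = √(-325692902) = I*√325692902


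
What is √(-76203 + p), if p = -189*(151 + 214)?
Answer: 6*I*√4033 ≈ 381.04*I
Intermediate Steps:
p = -68985 (p = -189*365 = -68985)
√(-76203 + p) = √(-76203 - 68985) = √(-145188) = 6*I*√4033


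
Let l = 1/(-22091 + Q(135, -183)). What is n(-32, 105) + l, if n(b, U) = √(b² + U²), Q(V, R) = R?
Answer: -1/22274 + √12049 ≈ 109.77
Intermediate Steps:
n(b, U) = √(U² + b²)
l = -1/22274 (l = 1/(-22091 - 183) = 1/(-22274) = -1/22274 ≈ -4.4895e-5)
n(-32, 105) + l = √(105² + (-32)²) - 1/22274 = √(11025 + 1024) - 1/22274 = √12049 - 1/22274 = -1/22274 + √12049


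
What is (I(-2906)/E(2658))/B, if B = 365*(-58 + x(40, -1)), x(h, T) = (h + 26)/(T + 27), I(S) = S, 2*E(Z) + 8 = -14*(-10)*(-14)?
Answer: -18889/129477180 ≈ -0.00014589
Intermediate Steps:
E(Z) = -984 (E(Z) = -4 + (-14*(-10)*(-14))/2 = -4 + (140*(-14))/2 = -4 + (½)*(-1960) = -4 - 980 = -984)
x(h, T) = (26 + h)/(27 + T)
B = -263165/13 (B = 365*(-58 + (26 + 40)/(27 - 1)) = 365*(-58 + 66/26) = 365*(-58 + (1/26)*66) = 365*(-58 + 33/13) = 365*(-721/13) = -263165/13 ≈ -20243.)
(I(-2906)/E(2658))/B = (-2906/(-984))/(-263165/13) = -2906*(-1/984)*(-13/263165) = (1453/492)*(-13/263165) = -18889/129477180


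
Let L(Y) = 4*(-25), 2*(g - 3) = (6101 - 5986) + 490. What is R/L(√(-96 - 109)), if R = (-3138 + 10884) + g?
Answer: -16103/200 ≈ -80.515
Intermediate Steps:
g = 611/2 (g = 3 + ((6101 - 5986) + 490)/2 = 3 + (115 + 490)/2 = 3 + (½)*605 = 3 + 605/2 = 611/2 ≈ 305.50)
L(Y) = -100
R = 16103/2 (R = (-3138 + 10884) + 611/2 = 7746 + 611/2 = 16103/2 ≈ 8051.5)
R/L(√(-96 - 109)) = (16103/2)/(-100) = (16103/2)*(-1/100) = -16103/200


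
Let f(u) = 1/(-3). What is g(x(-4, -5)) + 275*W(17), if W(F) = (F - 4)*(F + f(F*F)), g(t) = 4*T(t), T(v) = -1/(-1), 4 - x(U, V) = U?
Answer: 178762/3 ≈ 59587.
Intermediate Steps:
x(U, V) = 4 - U
T(v) = 1 (T(v) = -1*(-1) = 1)
g(t) = 4 (g(t) = 4*1 = 4)
f(u) = -⅓ (f(u) = 1*(-⅓) = -⅓)
W(F) = (-4 + F)*(-⅓ + F) (W(F) = (F - 4)*(F - ⅓) = (-4 + F)*(-⅓ + F))
g(x(-4, -5)) + 275*W(17) = 4 + 275*(4/3 + 17² - 13/3*17) = 4 + 275*(4/3 + 289 - 221/3) = 4 + 275*(650/3) = 4 + 178750/3 = 178762/3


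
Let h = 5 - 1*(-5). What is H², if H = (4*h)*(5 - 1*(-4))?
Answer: 129600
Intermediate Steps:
h = 10 (h = 5 + 5 = 10)
H = 360 (H = (4*10)*(5 - 1*(-4)) = 40*(5 + 4) = 40*9 = 360)
H² = 360² = 129600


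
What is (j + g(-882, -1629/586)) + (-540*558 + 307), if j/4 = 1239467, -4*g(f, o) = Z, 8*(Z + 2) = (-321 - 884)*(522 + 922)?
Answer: 37689849/8 ≈ 4.7112e+6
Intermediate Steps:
Z = -435009/2 (Z = -2 + ((-321 - 884)*(522 + 922))/8 = -2 + (-1205*1444)/8 = -2 + (1/8)*(-1740020) = -2 - 435005/2 = -435009/2 ≈ -2.1750e+5)
g(f, o) = 435009/8 (g(f, o) = -1/4*(-435009/2) = 435009/8)
j = 4957868 (j = 4*1239467 = 4957868)
(j + g(-882, -1629/586)) + (-540*558 + 307) = (4957868 + 435009/8) + (-540*558 + 307) = 40097953/8 + (-301320 + 307) = 40097953/8 - 301013 = 37689849/8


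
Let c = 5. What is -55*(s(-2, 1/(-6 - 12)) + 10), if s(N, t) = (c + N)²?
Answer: -1045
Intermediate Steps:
s(N, t) = (5 + N)²
-55*(s(-2, 1/(-6 - 12)) + 10) = -55*((5 - 2)² + 10) = -55*(3² + 10) = -55*(9 + 10) = -55*19 = -1045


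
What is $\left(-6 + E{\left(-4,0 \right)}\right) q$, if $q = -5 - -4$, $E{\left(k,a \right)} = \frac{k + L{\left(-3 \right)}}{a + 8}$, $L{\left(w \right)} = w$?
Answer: $\frac{55}{8} \approx 6.875$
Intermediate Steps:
$E{\left(k,a \right)} = \frac{-3 + k}{8 + a}$ ($E{\left(k,a \right)} = \frac{k - 3}{a + 8} = \frac{-3 + k}{8 + a}$)
$q = -1$ ($q = -5 + 4 = -1$)
$\left(-6 + E{\left(-4,0 \right)}\right) q = \left(-6 + \frac{-3 - 4}{8 + 0}\right) \left(-1\right) = \left(-6 + \frac{1}{8} \left(-7\right)\right) \left(-1\right) = \left(-6 - \frac{7}{8}\right) \left(-1\right) = \left(- \frac{55}{8}\right) \left(-1\right) = \frac{55}{8}$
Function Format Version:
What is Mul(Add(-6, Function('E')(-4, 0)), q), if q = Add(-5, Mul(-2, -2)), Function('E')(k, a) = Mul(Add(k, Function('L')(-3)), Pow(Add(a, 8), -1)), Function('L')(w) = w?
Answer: Rational(55, 8) ≈ 6.8750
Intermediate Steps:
Function('E')(k, a) = Mul(Pow(Add(8, a), -1), Add(-3, k)) (Function('E')(k, a) = Mul(Add(k, -3), Pow(Add(a, 8), -1)) = Mul(Add(-3, k), Pow(Add(8, a), -1)) = Mul(Pow(Add(8, a), -1), Add(-3, k)))
q = -1 (q = Add(-5, 4) = -1)
Mul(Add(-6, Function('E')(-4, 0)), q) = Mul(Add(-6, Mul(Pow(Add(8, 0), -1), Add(-3, -4))), -1) = Mul(Add(-6, Mul(Pow(8, -1), -7)), -1) = Mul(Add(-6, Mul(Rational(1, 8), -7)), -1) = Mul(Add(-6, Rational(-7, 8)), -1) = Mul(Rational(-55, 8), -1) = Rational(55, 8)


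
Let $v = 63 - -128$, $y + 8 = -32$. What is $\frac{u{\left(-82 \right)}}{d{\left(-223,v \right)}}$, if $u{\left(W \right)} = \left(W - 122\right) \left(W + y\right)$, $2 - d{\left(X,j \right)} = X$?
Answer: $\frac{8296}{75} \approx 110.61$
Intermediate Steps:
$y = -40$ ($y = -8 - 32 = -40$)
$v = 191$ ($v = 63 + 128 = 191$)
$d{\left(X,j \right)} = 2 - X$
$u{\left(W \right)} = \left(-122 + W\right) \left(-40 + W\right)$ ($u{\left(W \right)} = \left(W - 122\right) \left(W - 40\right) = \left(-122 + W\right) \left(-40 + W\right)$)
$\frac{u{\left(-82 \right)}}{d{\left(-223,v \right)}} = \frac{4880 + \left(-82\right)^{2} - -13284}{2 - -223} = \frac{4880 + 6724 + 13284}{2 + 223} = \frac{24888}{225} = 24888 \cdot \frac{1}{225} = \frac{8296}{75}$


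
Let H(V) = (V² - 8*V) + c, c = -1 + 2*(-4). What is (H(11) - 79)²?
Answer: 3025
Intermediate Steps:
c = -9 (c = -1 - 8 = -9)
H(V) = -9 + V² - 8*V (H(V) = (V² - 8*V) - 9 = -9 + V² - 8*V)
(H(11) - 79)² = ((-9 + 11² - 8*11) - 79)² = ((-9 + 121 - 88) - 79)² = (24 - 79)² = (-55)² = 3025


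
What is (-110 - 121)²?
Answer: 53361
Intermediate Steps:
(-110 - 121)² = (-231)² = 53361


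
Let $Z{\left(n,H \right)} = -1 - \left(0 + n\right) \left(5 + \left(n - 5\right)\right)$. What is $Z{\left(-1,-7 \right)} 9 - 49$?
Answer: $-67$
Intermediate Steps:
$Z{\left(n,H \right)} = -1 - n^{2}$ ($Z{\left(n,H \right)} = -1 - n \left(5 + \left(-5 + n\right)\right) = -1 - n n = -1 - n^{2}$)
$Z{\left(-1,-7 \right)} 9 - 49 = \left(-1 - \left(-1\right)^{2}\right) 9 - 49 = \left(-1 - 1\right) 9 - 49 = \left(-2\right) 9 - 49 = -18 - 49 = -67$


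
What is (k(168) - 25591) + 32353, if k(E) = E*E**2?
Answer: 4748394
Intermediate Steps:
k(E) = E**3
(k(168) - 25591) + 32353 = (168**3 - 25591) + 32353 = (4741632 - 25591) + 32353 = 4716041 + 32353 = 4748394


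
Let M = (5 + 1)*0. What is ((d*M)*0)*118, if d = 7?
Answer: 0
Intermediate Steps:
M = 0 (M = 6*0 = 0)
((d*M)*0)*118 = ((7*0)*0)*118 = (0*0)*118 = 0*118 = 0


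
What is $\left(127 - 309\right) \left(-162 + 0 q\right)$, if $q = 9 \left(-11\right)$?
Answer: $29484$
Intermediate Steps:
$q = -99$
$\left(127 - 309\right) \left(-162 + 0 q\right) = \left(127 - 309\right) \left(-162 + 0 \left(-99\right)\right) = - 182 \left(-162 + 0\right) = \left(-182\right) \left(-162\right) = 29484$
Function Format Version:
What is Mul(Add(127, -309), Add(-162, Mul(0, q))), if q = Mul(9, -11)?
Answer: 29484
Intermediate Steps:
q = -99
Mul(Add(127, -309), Add(-162, Mul(0, q))) = Mul(Add(127, -309), Add(-162, Mul(0, -99))) = Mul(-182, Add(-162, 0)) = Mul(-182, -162) = 29484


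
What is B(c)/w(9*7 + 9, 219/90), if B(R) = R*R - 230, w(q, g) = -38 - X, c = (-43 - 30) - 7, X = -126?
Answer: 3085/44 ≈ 70.114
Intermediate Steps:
c = -80 (c = -73 - 7 = -80)
w(q, g) = 88 (w(q, g) = -38 - 1*(-126) = -38 + 126 = 88)
B(R) = -230 + R² (B(R) = R² - 230 = -230 + R²)
B(c)/w(9*7 + 9, 219/90) = (-230 + (-80)²)/88 = (-230 + 6400)*(1/88) = 6170*(1/88) = 3085/44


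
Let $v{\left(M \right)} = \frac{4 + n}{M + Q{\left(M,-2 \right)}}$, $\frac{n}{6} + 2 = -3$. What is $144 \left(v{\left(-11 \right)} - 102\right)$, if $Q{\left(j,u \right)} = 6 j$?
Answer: $- \frac{1127232}{77} \approx -14639.0$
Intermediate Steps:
$n = -30$ ($n = -12 + 6 \left(-3\right) = -12 - 18 = -30$)
$v{\left(M \right)} = - \frac{26}{7 M}$ ($v{\left(M \right)} = \frac{4 - 30}{M + 6 M} = - \frac{26}{7 M}$)
$144 \left(v{\left(-11 \right)} - 102\right) = 144 \left(- \frac{26}{7 \left(-11\right)} - 102\right) = 144 \left(\left(- \frac{26}{7}\right) \left(- \frac{1}{11}\right) - 102\right) = 144 \left(\frac{26}{77} - 102\right) = 144 \left(- \frac{7828}{77}\right) = - \frac{1127232}{77}$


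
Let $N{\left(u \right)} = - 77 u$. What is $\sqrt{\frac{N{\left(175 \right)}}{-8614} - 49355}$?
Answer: $\frac{i \sqrt{3662074083930}}{8614} \approx 222.16 i$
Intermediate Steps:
$\sqrt{\frac{N{\left(175 \right)}}{-8614} - 49355} = \sqrt{\frac{\left(-77\right) 175}{-8614} - 49355} = \sqrt{\left(-13475\right) \left(- \frac{1}{8614}\right) - 49355} = \sqrt{\frac{13475}{8614} - 49355} = \sqrt{- \frac{425130495}{8614}} = \frac{i \sqrt{3662074083930}}{8614}$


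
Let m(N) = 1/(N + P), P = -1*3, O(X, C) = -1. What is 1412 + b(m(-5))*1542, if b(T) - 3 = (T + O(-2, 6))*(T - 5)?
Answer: 477715/32 ≈ 14929.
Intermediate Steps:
P = -3
m(N) = 1/(-3 + N) (m(N) = 1/(N - 3) = 1/(-3 + N))
b(T) = 3 + (-1 + T)*(-5 + T) (b(T) = 3 + (T - 1)*(T - 5) = 3 + (-1 + T)*(-5 + T))
1412 + b(m(-5))*1542 = 1412 + (8 + (1/(-3 - 5))² - 6/(-3 - 5))*1542 = 1412 + (8 + (1/(-8))² - 6/(-8))*1542 = 1412 + (8 + (-⅛)² - 6*(-⅛))*1542 = 1412 + (8 + 1/64 + ¾)*1542 = 1412 + (561/64)*1542 = 1412 + 432531/32 = 477715/32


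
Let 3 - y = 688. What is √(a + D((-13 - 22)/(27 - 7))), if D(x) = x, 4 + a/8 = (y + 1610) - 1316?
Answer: I*√12647/2 ≈ 56.229*I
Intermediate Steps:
y = -685 (y = 3 - 1*688 = 3 - 688 = -685)
a = -3160 (a = -32 + 8*((-685 + 1610) - 1316) = -32 + 8*(925 - 1316) = -32 + 8*(-391) = -32 - 3128 = -3160)
√(a + D((-13 - 22)/(27 - 7))) = √(-3160 + (-13 - 22)/(27 - 7)) = √(-3160 - 35/20) = √(-3160 - 35*1/20) = √(-3160 - 7/4) = √(-12647/4) = I*√12647/2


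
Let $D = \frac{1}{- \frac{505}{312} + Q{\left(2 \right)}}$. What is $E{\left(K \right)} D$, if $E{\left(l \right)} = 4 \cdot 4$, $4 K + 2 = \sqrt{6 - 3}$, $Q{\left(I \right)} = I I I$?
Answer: $\frac{4992}{1991} \approx 2.5073$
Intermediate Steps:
$Q{\left(I \right)} = I^{3}$ ($Q{\left(I \right)} = I^{2} I = I^{3}$)
$K = - \frac{1}{2} + \frac{\sqrt{3}}{4}$ ($K = - \frac{1}{2} + \frac{\sqrt{6 - 3}}{4} = - \frac{1}{2} + \frac{\sqrt{3}}{4} \approx -0.066987$)
$E{\left(l \right)} = 16$
$D = \frac{312}{1991}$ ($D = \frac{1}{- \frac{505}{312} + 2^{3}} = \frac{1}{\left(-505\right) \frac{1}{312} + 8} = \frac{1}{- \frac{505}{312} + 8} = \frac{1}{\frac{1991}{312}} = \frac{312}{1991} \approx 0.15671$)
$E{\left(K \right)} D = 16 \cdot \frac{312}{1991} = \frac{4992}{1991}$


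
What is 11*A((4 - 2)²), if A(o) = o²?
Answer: 176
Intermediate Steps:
11*A((4 - 2)²) = 11*((4 - 2)²)² = 11*(2²)² = 11*4² = 11*16 = 176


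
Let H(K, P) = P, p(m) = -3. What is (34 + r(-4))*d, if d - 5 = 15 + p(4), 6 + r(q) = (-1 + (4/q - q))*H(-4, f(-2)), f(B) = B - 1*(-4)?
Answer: 544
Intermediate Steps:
f(B) = 4 + B (f(B) = B + 4 = 4 + B)
r(q) = -8 - 2*q + 8/q (r(q) = -6 + (-1 + (4/q - q))*(4 - 2) = -6 + (-1 + (-q + 4/q))*2 = -6 + (-1 - q + 4/q)*2 = -6 + (-2 - 2*q + 8/q) = -8 - 2*q + 8/q)
d = 17 (d = 5 + (15 - 3) = 5 + 12 = 17)
(34 + r(-4))*d = (34 + (-8 - 2*(-4) + 8/(-4)))*17 = (34 + (-8 + 8 + 8*(-¼)))*17 = (34 + (-8 + 8 - 2))*17 = (34 - 2)*17 = 32*17 = 544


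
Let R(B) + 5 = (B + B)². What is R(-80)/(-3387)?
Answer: -25595/3387 ≈ -7.5568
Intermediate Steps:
R(B) = -5 + 4*B² (R(B) = -5 + (B + B)² = -5 + (2*B)² = -5 + 4*B²)
R(-80)/(-3387) = (-5 + 4*(-80)²)/(-3387) = (-5 + 4*6400)*(-1/3387) = (-5 + 25600)*(-1/3387) = 25595*(-1/3387) = -25595/3387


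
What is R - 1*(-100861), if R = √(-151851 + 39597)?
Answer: 100861 + I*√112254 ≈ 1.0086e+5 + 335.04*I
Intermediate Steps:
R = I*√112254 (R = √(-112254) = I*√112254 ≈ 335.04*I)
R - 1*(-100861) = I*√112254 - 1*(-100861) = I*√112254 + 100861 = 100861 + I*√112254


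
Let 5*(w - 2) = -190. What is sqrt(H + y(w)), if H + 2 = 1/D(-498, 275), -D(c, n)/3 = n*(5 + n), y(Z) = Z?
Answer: I*sqrt(20277182310)/23100 ≈ 6.1644*I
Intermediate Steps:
w = -36 (w = 2 + (1/5)*(-190) = 2 - 38 = -36)
D(c, n) = -3*n*(5 + n)
H = -462001/231000 (H = -2 + 1/(-3*275*(5 + 275)) = -2 + 1/(-3*275*280) = -2 + 1/(-231000) = -2 - 1/231000 = -462001/231000 ≈ -2.0000)
sqrt(H + y(w)) = sqrt(-462001/231000 - 36) = sqrt(-8778001/231000) = I*sqrt(20277182310)/23100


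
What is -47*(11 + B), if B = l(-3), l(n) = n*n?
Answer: -940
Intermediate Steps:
l(n) = n²
B = 9 (B = (-3)² = 9)
-47*(11 + B) = -47*(11 + 9) = -47*20 = -940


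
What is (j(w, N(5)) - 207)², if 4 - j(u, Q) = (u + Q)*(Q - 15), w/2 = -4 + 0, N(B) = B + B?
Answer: 37249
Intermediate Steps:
N(B) = 2*B
w = -8 (w = 2*(-4 + 0) = 2*(-4) = -8)
j(u, Q) = 4 - (-15 + Q)*(Q + u) (j(u, Q) = 4 - (u + Q)*(Q - 15) = 4 - (Q + u)*(-15 + Q) = 4 - (-15 + Q)*(Q + u))
(j(w, N(5)) - 207)² = ((4 - (2*5)² + 15*(2*5) + 15*(-8) - 1*2*5*(-8)) - 207)² = ((4 - 1*10² + 15*10 - 120 - 1*10*(-8)) - 207)² = ((4 - 1*100 + 150 - 120 + 80) - 207)² = ((4 - 100 + 150 - 120 + 80) - 207)² = (14 - 207)² = (-193)² = 37249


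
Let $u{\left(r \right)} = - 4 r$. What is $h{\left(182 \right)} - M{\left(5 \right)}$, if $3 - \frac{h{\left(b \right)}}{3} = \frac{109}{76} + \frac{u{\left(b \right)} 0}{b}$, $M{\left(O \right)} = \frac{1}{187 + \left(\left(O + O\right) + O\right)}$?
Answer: $\frac{36019}{7676} \approx 4.6924$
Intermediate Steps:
$M{\left(O \right)} = \frac{1}{187 + 3 O}$ ($M{\left(O \right)} = \frac{1}{187 + \left(2 O + O\right)} = \frac{1}{187 + 3 O}$)
$h{\left(b \right)} = \frac{357}{76}$ ($h{\left(b \right)} = 9 - 3 \left(\frac{109}{76} + \frac{- 4 b 0}{b}\right) = 9 - 3 \left(109 \cdot \frac{1}{76} + \frac{0}{b}\right) = 9 - 3 \left(\frac{109}{76} + 0\right) = 9 - \frac{327}{76} = \frac{357}{76}$)
$h{\left(182 \right)} - M{\left(5 \right)} = \frac{357}{76} - \frac{1}{187 + 3 \cdot 5} = \frac{357}{76} - \frac{1}{187 + 15} = \frac{357}{76} - \frac{1}{202} = \frac{36019}{7676}$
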